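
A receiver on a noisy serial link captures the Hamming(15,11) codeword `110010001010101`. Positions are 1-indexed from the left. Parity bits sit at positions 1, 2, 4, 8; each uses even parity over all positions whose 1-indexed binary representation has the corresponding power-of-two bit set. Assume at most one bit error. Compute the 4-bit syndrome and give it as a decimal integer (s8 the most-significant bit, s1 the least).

6

s1: b1⊕b3⊕b5⊕b7⊕b9⊕b11⊕b13⊕b15 = 1⊕0⊕1⊕0⊕1⊕1⊕1⊕1 = 0
s2: b2⊕b3⊕b6⊕b7⊕b10⊕b11⊕b14⊕b15 = 1⊕0⊕0⊕0⊕0⊕1⊕0⊕1 = 1
s4: b4⊕b5⊕b6⊕b7⊕b12⊕b13⊕b14⊕b15 = 0⊕1⊕0⊕0⊕0⊕1⊕0⊕1 = 1
s8: b8⊕b9⊕b10⊕b11⊕b12⊕b13⊕b14⊕b15 = 0⊕1⊕0⊕1⊕0⊕1⊕0⊕1 = 0
Syndrome (s8...s1) = 0110 → position 6.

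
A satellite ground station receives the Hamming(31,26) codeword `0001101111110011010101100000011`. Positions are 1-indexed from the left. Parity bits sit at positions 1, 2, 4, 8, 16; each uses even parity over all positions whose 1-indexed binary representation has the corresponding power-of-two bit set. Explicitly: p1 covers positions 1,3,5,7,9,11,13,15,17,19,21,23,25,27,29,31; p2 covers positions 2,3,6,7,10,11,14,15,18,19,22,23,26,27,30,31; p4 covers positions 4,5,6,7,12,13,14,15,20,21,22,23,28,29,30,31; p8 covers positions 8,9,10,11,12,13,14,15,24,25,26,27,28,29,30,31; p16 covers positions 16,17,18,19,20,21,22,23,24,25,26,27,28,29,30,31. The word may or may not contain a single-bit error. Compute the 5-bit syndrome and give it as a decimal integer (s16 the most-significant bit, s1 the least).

s1: b1⊕b3⊕b5⊕b7⊕b9⊕b11⊕b13⊕b15⊕b17⊕b19⊕b21⊕b23⊕b25⊕b27⊕b29⊕b31 = 0⊕0⊕1⊕1⊕1⊕1⊕0⊕1⊕0⊕0⊕0⊕1⊕0⊕0⊕0⊕1 = 1
s2: b2⊕b3⊕b6⊕b7⊕b10⊕b11⊕b14⊕b15⊕b18⊕b19⊕b22⊕b23⊕b26⊕b27⊕b30⊕b31 = 0⊕0⊕0⊕1⊕1⊕1⊕0⊕1⊕1⊕0⊕1⊕1⊕0⊕0⊕1⊕1 = 1
s4: b4⊕b5⊕b6⊕b7⊕b12⊕b13⊕b14⊕b15⊕b20⊕b21⊕b22⊕b23⊕b28⊕b29⊕b30⊕b31 = 1⊕1⊕0⊕1⊕1⊕0⊕0⊕1⊕1⊕0⊕1⊕1⊕0⊕0⊕1⊕1 = 0
s8: b8⊕b9⊕b10⊕b11⊕b12⊕b13⊕b14⊕b15⊕b24⊕b25⊕b26⊕b27⊕b28⊕b29⊕b30⊕b31 = 1⊕1⊕1⊕1⊕1⊕0⊕0⊕1⊕0⊕0⊕0⊕0⊕0⊕0⊕1⊕1 = 0
s16: b16⊕b17⊕b18⊕b19⊕b20⊕b21⊕b22⊕b23⊕b24⊕b25⊕b26⊕b27⊕b28⊕b29⊕b30⊕b31 = 1⊕0⊕1⊕0⊕1⊕0⊕1⊕1⊕0⊕0⊕0⊕0⊕0⊕0⊕1⊕1 = 1
Syndrome (s16...s1) = 10011 → position 19.

19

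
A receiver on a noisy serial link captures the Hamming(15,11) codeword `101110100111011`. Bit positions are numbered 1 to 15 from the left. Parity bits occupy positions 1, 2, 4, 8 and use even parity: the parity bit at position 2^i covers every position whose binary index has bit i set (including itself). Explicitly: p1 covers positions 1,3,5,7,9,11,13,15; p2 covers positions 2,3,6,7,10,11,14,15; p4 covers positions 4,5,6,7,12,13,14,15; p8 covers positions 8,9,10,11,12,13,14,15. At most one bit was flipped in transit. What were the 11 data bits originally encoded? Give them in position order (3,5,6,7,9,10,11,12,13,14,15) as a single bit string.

11010111011

s1: b1⊕b3⊕b5⊕b7⊕b9⊕b11⊕b13⊕b15 = 1⊕1⊕1⊕1⊕0⊕1⊕0⊕1 = 0
s2: b2⊕b3⊕b6⊕b7⊕b10⊕b11⊕b14⊕b15 = 0⊕1⊕0⊕1⊕1⊕1⊕1⊕1 = 0
s4: b4⊕b5⊕b6⊕b7⊕b12⊕b13⊕b14⊕b15 = 1⊕1⊕0⊕1⊕1⊕0⊕1⊕1 = 0
s8: b8⊕b9⊕b10⊕b11⊕b12⊕b13⊕b14⊕b15 = 0⊕0⊕1⊕1⊕1⊕0⊕1⊕1 = 1
Syndrome (s8...s1) = 1000 → position 8.
Flip bit 8: corrected codeword = 101110110111011
Data bits at positions 3,5,6,7,9,10,11,12,13,14,15: 11010111011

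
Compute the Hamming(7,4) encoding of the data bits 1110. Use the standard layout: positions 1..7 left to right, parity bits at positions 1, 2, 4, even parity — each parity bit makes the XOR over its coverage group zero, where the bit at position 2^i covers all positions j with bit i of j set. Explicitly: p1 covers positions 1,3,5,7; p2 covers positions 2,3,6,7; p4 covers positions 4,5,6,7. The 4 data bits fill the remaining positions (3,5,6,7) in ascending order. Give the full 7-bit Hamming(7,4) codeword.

Place data bits at non-power-of-two positions: b3=1, b5=1, b6=1, b7=0.
p1 = XOR of data positions {3,5,7} = 1⊕1⊕0 = 0
p2 = XOR of data positions {3,6,7} = 1⊕1⊕0 = 0
p4 = XOR of data positions {5,6,7} = 1⊕1⊕0 = 0
Codeword b1..b7 = 0010110

0010110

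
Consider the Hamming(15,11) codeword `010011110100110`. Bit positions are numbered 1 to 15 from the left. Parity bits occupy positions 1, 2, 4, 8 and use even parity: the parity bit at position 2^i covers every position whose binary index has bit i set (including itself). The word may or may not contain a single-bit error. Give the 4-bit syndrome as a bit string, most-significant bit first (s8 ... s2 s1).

0111

s1: b1⊕b3⊕b5⊕b7⊕b9⊕b11⊕b13⊕b15 = 0⊕0⊕1⊕1⊕0⊕0⊕1⊕0 = 1
s2: b2⊕b3⊕b6⊕b7⊕b10⊕b11⊕b14⊕b15 = 1⊕0⊕1⊕1⊕1⊕0⊕1⊕0 = 1
s4: b4⊕b5⊕b6⊕b7⊕b12⊕b13⊕b14⊕b15 = 0⊕1⊕1⊕1⊕0⊕1⊕1⊕0 = 1
s8: b8⊕b9⊕b10⊕b11⊕b12⊕b13⊕b14⊕b15 = 1⊕0⊕1⊕0⊕0⊕1⊕1⊕0 = 0
Syndrome (s8...s1) = 0111 → position 7.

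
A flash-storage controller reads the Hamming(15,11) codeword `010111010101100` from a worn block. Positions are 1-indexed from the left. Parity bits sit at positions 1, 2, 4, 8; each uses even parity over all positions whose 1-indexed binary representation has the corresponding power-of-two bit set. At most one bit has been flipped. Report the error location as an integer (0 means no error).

6

s1: b1⊕b3⊕b5⊕b7⊕b9⊕b11⊕b13⊕b15 = 0⊕0⊕1⊕0⊕0⊕0⊕1⊕0 = 0
s2: b2⊕b3⊕b6⊕b7⊕b10⊕b11⊕b14⊕b15 = 1⊕0⊕1⊕0⊕1⊕0⊕0⊕0 = 1
s4: b4⊕b5⊕b6⊕b7⊕b12⊕b13⊕b14⊕b15 = 1⊕1⊕1⊕0⊕1⊕1⊕0⊕0 = 1
s8: b8⊕b9⊕b10⊕b11⊕b12⊕b13⊕b14⊕b15 = 1⊕0⊕1⊕0⊕1⊕1⊕0⊕0 = 0
Syndrome (s8...s1) = 0110 → position 6.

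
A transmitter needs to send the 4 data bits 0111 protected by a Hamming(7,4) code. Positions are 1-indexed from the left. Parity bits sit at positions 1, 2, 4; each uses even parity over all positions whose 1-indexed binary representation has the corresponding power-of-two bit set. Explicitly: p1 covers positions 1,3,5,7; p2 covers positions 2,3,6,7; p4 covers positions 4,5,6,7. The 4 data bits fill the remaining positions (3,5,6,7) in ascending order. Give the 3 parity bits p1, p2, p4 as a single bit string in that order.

Place data bits at non-power-of-two positions: b3=0, b5=1, b6=1, b7=1.
p1 = XOR of data positions {3,5,7} = 0⊕1⊕1 = 0
p2 = XOR of data positions {3,6,7} = 0⊕1⊕1 = 0
p4 = XOR of data positions {5,6,7} = 1⊕1⊕1 = 1
Parity bits p1,p2,p4 = 001

001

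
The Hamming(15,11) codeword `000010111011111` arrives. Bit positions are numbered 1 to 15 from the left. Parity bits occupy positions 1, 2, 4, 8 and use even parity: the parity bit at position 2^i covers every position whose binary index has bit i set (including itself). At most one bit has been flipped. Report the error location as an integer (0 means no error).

8

s1: b1⊕b3⊕b5⊕b7⊕b9⊕b11⊕b13⊕b15 = 0⊕0⊕1⊕1⊕1⊕1⊕1⊕1 = 0
s2: b2⊕b3⊕b6⊕b7⊕b10⊕b11⊕b14⊕b15 = 0⊕0⊕0⊕1⊕0⊕1⊕1⊕1 = 0
s4: b4⊕b5⊕b6⊕b7⊕b12⊕b13⊕b14⊕b15 = 0⊕1⊕0⊕1⊕1⊕1⊕1⊕1 = 0
s8: b8⊕b9⊕b10⊕b11⊕b12⊕b13⊕b14⊕b15 = 1⊕1⊕0⊕1⊕1⊕1⊕1⊕1 = 1
Syndrome (s8...s1) = 1000 → position 8.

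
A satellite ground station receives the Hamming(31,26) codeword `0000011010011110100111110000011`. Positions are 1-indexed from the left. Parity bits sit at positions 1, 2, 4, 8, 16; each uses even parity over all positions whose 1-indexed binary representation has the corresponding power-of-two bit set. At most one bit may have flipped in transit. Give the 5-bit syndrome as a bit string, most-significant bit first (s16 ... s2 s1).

s1: b1⊕b3⊕b5⊕b7⊕b9⊕b11⊕b13⊕b15⊕b17⊕b19⊕b21⊕b23⊕b25⊕b27⊕b29⊕b31 = 0⊕0⊕0⊕1⊕1⊕0⊕1⊕1⊕1⊕0⊕1⊕1⊕0⊕0⊕0⊕1 = 0
s2: b2⊕b3⊕b6⊕b7⊕b10⊕b11⊕b14⊕b15⊕b18⊕b19⊕b22⊕b23⊕b26⊕b27⊕b30⊕b31 = 0⊕0⊕1⊕1⊕0⊕0⊕1⊕1⊕0⊕0⊕1⊕1⊕0⊕0⊕1⊕1 = 0
s4: b4⊕b5⊕b6⊕b7⊕b12⊕b13⊕b14⊕b15⊕b20⊕b21⊕b22⊕b23⊕b28⊕b29⊕b30⊕b31 = 0⊕0⊕1⊕1⊕1⊕1⊕1⊕1⊕1⊕1⊕1⊕1⊕0⊕0⊕1⊕1 = 0
s8: b8⊕b9⊕b10⊕b11⊕b12⊕b13⊕b14⊕b15⊕b24⊕b25⊕b26⊕b27⊕b28⊕b29⊕b30⊕b31 = 0⊕1⊕0⊕0⊕1⊕1⊕1⊕1⊕1⊕0⊕0⊕0⊕0⊕0⊕1⊕1 = 0
s16: b16⊕b17⊕b18⊕b19⊕b20⊕b21⊕b22⊕b23⊕b24⊕b25⊕b26⊕b27⊕b28⊕b29⊕b30⊕b31 = 0⊕1⊕0⊕0⊕1⊕1⊕1⊕1⊕1⊕0⊕0⊕0⊕0⊕0⊕1⊕1 = 0
Syndrome (s16...s1) = 00000 → position 0 (no error).

00000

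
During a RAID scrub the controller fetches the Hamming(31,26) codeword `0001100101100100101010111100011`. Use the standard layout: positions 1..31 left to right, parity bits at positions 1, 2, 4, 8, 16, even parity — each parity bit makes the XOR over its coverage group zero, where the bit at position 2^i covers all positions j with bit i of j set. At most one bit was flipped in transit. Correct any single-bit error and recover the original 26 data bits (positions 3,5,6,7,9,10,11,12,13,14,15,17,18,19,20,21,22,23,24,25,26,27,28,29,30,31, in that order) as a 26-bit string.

01000110010101010111101011

s1: b1⊕b3⊕b5⊕b7⊕b9⊕b11⊕b13⊕b15⊕b17⊕b19⊕b21⊕b23⊕b25⊕b27⊕b29⊕b31 = 0⊕0⊕1⊕0⊕0⊕1⊕0⊕0⊕1⊕1⊕1⊕1⊕1⊕0⊕0⊕1 = 0
s2: b2⊕b3⊕b6⊕b7⊕b10⊕b11⊕b14⊕b15⊕b18⊕b19⊕b22⊕b23⊕b26⊕b27⊕b30⊕b31 = 0⊕0⊕0⊕0⊕1⊕1⊕1⊕0⊕0⊕1⊕0⊕1⊕1⊕0⊕1⊕1 = 0
s4: b4⊕b5⊕b6⊕b7⊕b12⊕b13⊕b14⊕b15⊕b20⊕b21⊕b22⊕b23⊕b28⊕b29⊕b30⊕b31 = 1⊕1⊕0⊕0⊕0⊕0⊕1⊕0⊕0⊕1⊕0⊕1⊕0⊕0⊕1⊕1 = 1
s8: b8⊕b9⊕b10⊕b11⊕b12⊕b13⊕b14⊕b15⊕b24⊕b25⊕b26⊕b27⊕b28⊕b29⊕b30⊕b31 = 1⊕0⊕1⊕1⊕0⊕0⊕1⊕0⊕1⊕1⊕1⊕0⊕0⊕0⊕1⊕1 = 1
s16: b16⊕b17⊕b18⊕b19⊕b20⊕b21⊕b22⊕b23⊕b24⊕b25⊕b26⊕b27⊕b28⊕b29⊕b30⊕b31 = 0⊕1⊕0⊕1⊕0⊕1⊕0⊕1⊕1⊕1⊕1⊕0⊕0⊕0⊕1⊕1 = 1
Syndrome (s16...s1) = 11100 → position 28.
Flip bit 28: corrected codeword = 0001100101100100101010111101011
Data bits at positions 3,5,6,7,9,10,11,12,13,14,15,17,18,19,20,21,22,23,24,25,26,27,28,29,30,31: 01000110010101010111101011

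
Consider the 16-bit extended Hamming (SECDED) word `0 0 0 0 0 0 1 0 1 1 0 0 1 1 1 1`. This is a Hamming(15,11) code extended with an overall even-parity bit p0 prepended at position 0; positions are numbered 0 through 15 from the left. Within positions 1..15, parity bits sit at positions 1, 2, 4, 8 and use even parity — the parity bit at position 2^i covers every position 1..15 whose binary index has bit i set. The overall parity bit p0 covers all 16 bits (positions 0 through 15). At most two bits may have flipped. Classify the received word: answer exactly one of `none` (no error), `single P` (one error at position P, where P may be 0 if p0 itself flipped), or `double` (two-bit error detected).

s1: b1⊕b3⊕b5⊕b7⊕b9⊕b11⊕b13⊕b15 = 0⊕0⊕0⊕0⊕1⊕0⊕1⊕1 = 1
s2: b2⊕b3⊕b6⊕b7⊕b10⊕b11⊕b14⊕b15 = 0⊕0⊕1⊕0⊕0⊕0⊕1⊕1 = 1
s4: b4⊕b5⊕b6⊕b7⊕b12⊕b13⊕b14⊕b15 = 0⊕0⊕1⊕0⊕1⊕1⊕1⊕1 = 1
s8: b8⊕b9⊕b10⊕b11⊕b12⊕b13⊕b14⊕b15 = 1⊕1⊕0⊕0⊕1⊕1⊕1⊕1 = 0
Syndrome (s8...s1) = 0111 → position 7.
Overall parity (XOR of all 16 bits, including p0): 0⊕0⊕0⊕0⊕0⊕0⊕1⊕0⊕1⊕1⊕0⊕0⊕1⊕1⊕1⊕1 = 1
Overall=1, syndrome position=7 → single-bit error at position 7.

single 7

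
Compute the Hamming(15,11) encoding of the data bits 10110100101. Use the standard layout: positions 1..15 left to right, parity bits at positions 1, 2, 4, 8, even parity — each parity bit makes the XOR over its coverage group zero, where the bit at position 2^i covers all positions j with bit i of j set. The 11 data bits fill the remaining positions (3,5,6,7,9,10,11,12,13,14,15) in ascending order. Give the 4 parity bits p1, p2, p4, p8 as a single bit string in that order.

Place data bits at non-power-of-two positions: b3=1, b5=0, b6=1, b7=1, b9=0, b10=1, b11=0, b12=0, b13=1, b14=0, b15=1.
p1 = XOR of data positions {3,5,7,9,11,13,15} = 1⊕0⊕1⊕0⊕0⊕1⊕1 = 0
p2 = XOR of data positions {3,6,7,10,11,14,15} = 1⊕1⊕1⊕1⊕0⊕0⊕1 = 1
p4 = XOR of data positions {5,6,7,12,13,14,15} = 0⊕1⊕1⊕0⊕1⊕0⊕1 = 0
p8 = XOR of data positions {9,10,11,12,13,14,15} = 0⊕1⊕0⊕0⊕1⊕0⊕1 = 1
Parity bits p1,p2,p4,p8 = 0101

0101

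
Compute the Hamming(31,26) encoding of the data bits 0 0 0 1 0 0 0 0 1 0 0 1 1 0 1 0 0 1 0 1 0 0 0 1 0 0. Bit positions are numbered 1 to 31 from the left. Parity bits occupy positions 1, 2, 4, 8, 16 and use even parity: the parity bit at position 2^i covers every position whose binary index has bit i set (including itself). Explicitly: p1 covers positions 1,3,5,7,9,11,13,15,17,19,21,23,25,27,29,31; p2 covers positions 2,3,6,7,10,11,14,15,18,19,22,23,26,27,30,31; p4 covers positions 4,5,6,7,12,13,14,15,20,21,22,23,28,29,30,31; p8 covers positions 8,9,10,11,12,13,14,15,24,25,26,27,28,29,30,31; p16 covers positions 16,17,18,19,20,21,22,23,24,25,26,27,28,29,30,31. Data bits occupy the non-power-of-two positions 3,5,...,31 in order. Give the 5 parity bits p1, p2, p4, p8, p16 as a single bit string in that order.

Place data bits at non-power-of-two positions: b3=0, b5=0, b6=0, b7=1, b9=0, b10=0, b11=0, b12=0, b13=1, b14=0, b15=0, b17=1, b18=1, b19=0, b20=1, b21=0, b22=0, b23=1, b24=0, b25=1, b26=0, b27=0, b28=0, b29=1, b30=0, b31=0.
p1 = XOR of data positions {3,5,7,9,11,13,15,17,19,21,23,25,27,29,31} = 0⊕0⊕1⊕0⊕0⊕1⊕0⊕1⊕0⊕0⊕1⊕1⊕0⊕1⊕0 = 0
p2 = XOR of data positions {3,6,7,10,11,14,15,18,19,22,23,26,27,30,31} = 0⊕0⊕1⊕0⊕0⊕0⊕0⊕1⊕0⊕0⊕1⊕0⊕0⊕0⊕0 = 1
p4 = XOR of data positions {5,6,7,12,13,14,15,20,21,22,23,28,29,30,31} = 0⊕0⊕1⊕0⊕1⊕0⊕0⊕1⊕0⊕0⊕1⊕0⊕1⊕0⊕0 = 1
p8 = XOR of data positions {9,10,11,12,13,14,15,24,25,26,27,28,29,30,31} = 0⊕0⊕0⊕0⊕1⊕0⊕0⊕0⊕1⊕0⊕0⊕0⊕1⊕0⊕0 = 1
p16 = XOR of data positions {17,18,19,20,21,22,23,24,25,26,27,28,29,30,31} = 1⊕1⊕0⊕1⊕0⊕0⊕1⊕0⊕1⊕0⊕0⊕0⊕1⊕0⊕0 = 0
Parity bits p1,p2,p4,p8,p16 = 01110

01110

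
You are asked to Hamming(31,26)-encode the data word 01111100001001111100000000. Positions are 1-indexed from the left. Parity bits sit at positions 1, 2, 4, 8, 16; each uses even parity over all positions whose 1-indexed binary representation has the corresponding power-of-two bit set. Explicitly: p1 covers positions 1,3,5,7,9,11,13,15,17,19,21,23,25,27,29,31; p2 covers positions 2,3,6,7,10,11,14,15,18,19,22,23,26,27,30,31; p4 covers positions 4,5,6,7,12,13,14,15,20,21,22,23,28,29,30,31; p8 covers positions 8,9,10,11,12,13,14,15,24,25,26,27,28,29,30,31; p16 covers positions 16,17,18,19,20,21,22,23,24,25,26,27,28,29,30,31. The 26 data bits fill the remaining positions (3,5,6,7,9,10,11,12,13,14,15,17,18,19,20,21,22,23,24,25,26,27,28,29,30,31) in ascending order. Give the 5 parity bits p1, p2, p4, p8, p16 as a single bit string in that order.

11011

Place data bits at non-power-of-two positions: b3=0, b5=1, b6=1, b7=1, b9=1, b10=1, b11=0, b12=0, b13=0, b14=0, b15=1, b17=0, b18=0, b19=1, b20=1, b21=1, b22=1, b23=1, b24=0, b25=0, b26=0, b27=0, b28=0, b29=0, b30=0, b31=0.
p1 = XOR of data positions {3,5,7,9,11,13,15,17,19,21,23,25,27,29,31} = 0⊕1⊕1⊕1⊕0⊕0⊕1⊕0⊕1⊕1⊕1⊕0⊕0⊕0⊕0 = 1
p2 = XOR of data positions {3,6,7,10,11,14,15,18,19,22,23,26,27,30,31} = 0⊕1⊕1⊕1⊕0⊕0⊕1⊕0⊕1⊕1⊕1⊕0⊕0⊕0⊕0 = 1
p4 = XOR of data positions {5,6,7,12,13,14,15,20,21,22,23,28,29,30,31} = 1⊕1⊕1⊕0⊕0⊕0⊕1⊕1⊕1⊕1⊕1⊕0⊕0⊕0⊕0 = 0
p8 = XOR of data positions {9,10,11,12,13,14,15,24,25,26,27,28,29,30,31} = 1⊕1⊕0⊕0⊕0⊕0⊕1⊕0⊕0⊕0⊕0⊕0⊕0⊕0⊕0 = 1
p16 = XOR of data positions {17,18,19,20,21,22,23,24,25,26,27,28,29,30,31} = 0⊕0⊕1⊕1⊕1⊕1⊕1⊕0⊕0⊕0⊕0⊕0⊕0⊕0⊕0 = 1
Parity bits p1,p2,p4,p8,p16 = 11011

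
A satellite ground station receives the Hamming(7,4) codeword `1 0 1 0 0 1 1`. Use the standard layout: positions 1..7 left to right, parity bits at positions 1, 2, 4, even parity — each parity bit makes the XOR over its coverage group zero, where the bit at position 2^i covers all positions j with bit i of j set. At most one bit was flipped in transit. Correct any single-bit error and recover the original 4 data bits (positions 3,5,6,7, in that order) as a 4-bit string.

s1: b1⊕b3⊕b5⊕b7 = 1⊕1⊕0⊕1 = 1
s2: b2⊕b3⊕b6⊕b7 = 0⊕1⊕1⊕1 = 1
s4: b4⊕b5⊕b6⊕b7 = 0⊕0⊕1⊕1 = 0
Syndrome (s4...s1) = 011 → position 3.
Flip bit 3: corrected codeword = 1000011
Data bits at positions 3,5,6,7: 0011

0011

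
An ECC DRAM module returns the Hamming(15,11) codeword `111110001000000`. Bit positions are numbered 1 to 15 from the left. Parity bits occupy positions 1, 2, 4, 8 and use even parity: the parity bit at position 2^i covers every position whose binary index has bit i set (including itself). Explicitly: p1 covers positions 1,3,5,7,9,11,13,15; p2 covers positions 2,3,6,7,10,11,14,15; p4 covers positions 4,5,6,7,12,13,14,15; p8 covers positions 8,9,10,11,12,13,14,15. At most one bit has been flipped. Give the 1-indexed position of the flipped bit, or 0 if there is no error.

8

s1: b1⊕b3⊕b5⊕b7⊕b9⊕b11⊕b13⊕b15 = 1⊕1⊕1⊕0⊕1⊕0⊕0⊕0 = 0
s2: b2⊕b3⊕b6⊕b7⊕b10⊕b11⊕b14⊕b15 = 1⊕1⊕0⊕0⊕0⊕0⊕0⊕0 = 0
s4: b4⊕b5⊕b6⊕b7⊕b12⊕b13⊕b14⊕b15 = 1⊕1⊕0⊕0⊕0⊕0⊕0⊕0 = 0
s8: b8⊕b9⊕b10⊕b11⊕b12⊕b13⊕b14⊕b15 = 0⊕1⊕0⊕0⊕0⊕0⊕0⊕0 = 1
Syndrome (s8...s1) = 1000 → position 8.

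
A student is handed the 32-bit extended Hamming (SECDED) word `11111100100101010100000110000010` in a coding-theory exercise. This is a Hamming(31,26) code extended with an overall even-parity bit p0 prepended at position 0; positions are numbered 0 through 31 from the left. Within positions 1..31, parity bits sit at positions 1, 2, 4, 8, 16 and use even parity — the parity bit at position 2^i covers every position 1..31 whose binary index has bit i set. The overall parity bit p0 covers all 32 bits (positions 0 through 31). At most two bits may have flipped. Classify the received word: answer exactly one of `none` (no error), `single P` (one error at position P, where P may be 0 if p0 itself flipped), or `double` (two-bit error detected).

s1: b1⊕b3⊕b5⊕b7⊕b9⊕b11⊕b13⊕b15⊕b17⊕b19⊕b21⊕b23⊕b25⊕b27⊕b29⊕b31 = 1⊕1⊕1⊕0⊕0⊕1⊕1⊕1⊕1⊕0⊕0⊕1⊕0⊕0⊕0⊕0 = 0
s2: b2⊕b3⊕b6⊕b7⊕b10⊕b11⊕b14⊕b15⊕b18⊕b19⊕b22⊕b23⊕b26⊕b27⊕b30⊕b31 = 1⊕1⊕0⊕0⊕0⊕1⊕0⊕1⊕0⊕0⊕0⊕1⊕0⊕0⊕1⊕0 = 0
s4: b4⊕b5⊕b6⊕b7⊕b12⊕b13⊕b14⊕b15⊕b20⊕b21⊕b22⊕b23⊕b28⊕b29⊕b30⊕b31 = 1⊕1⊕0⊕0⊕0⊕1⊕0⊕1⊕0⊕0⊕0⊕1⊕0⊕0⊕1⊕0 = 0
s8: b8⊕b9⊕b10⊕b11⊕b12⊕b13⊕b14⊕b15⊕b24⊕b25⊕b26⊕b27⊕b28⊕b29⊕b30⊕b31 = 1⊕0⊕0⊕1⊕0⊕1⊕0⊕1⊕1⊕0⊕0⊕0⊕0⊕0⊕1⊕0 = 0
s16: b16⊕b17⊕b18⊕b19⊕b20⊕b21⊕b22⊕b23⊕b24⊕b25⊕b26⊕b27⊕b28⊕b29⊕b30⊕b31 = 0⊕1⊕0⊕0⊕0⊕0⊕0⊕1⊕1⊕0⊕0⊕0⊕0⊕0⊕1⊕0 = 0
Syndrome (s16...s1) = 00000 → position 0 (no error).
Overall parity (XOR of all 32 bits, including p0): 1⊕1⊕1⊕1⊕1⊕1⊕0⊕0⊕1⊕0⊕0⊕1⊕0⊕1⊕0⊕1⊕0⊕1⊕0⊕0⊕0⊕0⊕0⊕1⊕1⊕0⊕0⊕0⊕0⊕0⊕1⊕0 = 0
Overall=0, syndrome position=0 → no error.

none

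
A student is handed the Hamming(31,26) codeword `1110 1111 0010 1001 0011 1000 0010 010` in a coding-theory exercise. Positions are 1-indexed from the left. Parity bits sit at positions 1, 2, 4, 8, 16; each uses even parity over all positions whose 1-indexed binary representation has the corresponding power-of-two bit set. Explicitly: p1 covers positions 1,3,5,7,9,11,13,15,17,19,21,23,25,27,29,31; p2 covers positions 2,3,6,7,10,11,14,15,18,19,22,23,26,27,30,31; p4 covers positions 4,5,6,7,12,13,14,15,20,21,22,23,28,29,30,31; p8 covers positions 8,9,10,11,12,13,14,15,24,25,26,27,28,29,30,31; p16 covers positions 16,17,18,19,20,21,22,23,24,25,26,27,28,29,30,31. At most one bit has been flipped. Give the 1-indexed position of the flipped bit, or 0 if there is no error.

13

s1: b1⊕b3⊕b5⊕b7⊕b9⊕b11⊕b13⊕b15⊕b17⊕b19⊕b21⊕b23⊕b25⊕b27⊕b29⊕b31 = 1⊕1⊕1⊕1⊕0⊕1⊕1⊕0⊕0⊕1⊕1⊕0⊕0⊕1⊕0⊕0 = 1
s2: b2⊕b3⊕b6⊕b7⊕b10⊕b11⊕b14⊕b15⊕b18⊕b19⊕b22⊕b23⊕b26⊕b27⊕b30⊕b31 = 1⊕1⊕1⊕1⊕0⊕1⊕0⊕0⊕0⊕1⊕0⊕0⊕0⊕1⊕1⊕0 = 0
s4: b4⊕b5⊕b6⊕b7⊕b12⊕b13⊕b14⊕b15⊕b20⊕b21⊕b22⊕b23⊕b28⊕b29⊕b30⊕b31 = 0⊕1⊕1⊕1⊕0⊕1⊕0⊕0⊕1⊕1⊕0⊕0⊕0⊕0⊕1⊕0 = 1
s8: b8⊕b9⊕b10⊕b11⊕b12⊕b13⊕b14⊕b15⊕b24⊕b25⊕b26⊕b27⊕b28⊕b29⊕b30⊕b31 = 1⊕0⊕0⊕1⊕0⊕1⊕0⊕0⊕0⊕0⊕0⊕1⊕0⊕0⊕1⊕0 = 1
s16: b16⊕b17⊕b18⊕b19⊕b20⊕b21⊕b22⊕b23⊕b24⊕b25⊕b26⊕b27⊕b28⊕b29⊕b30⊕b31 = 1⊕0⊕0⊕1⊕1⊕1⊕0⊕0⊕0⊕0⊕0⊕1⊕0⊕0⊕1⊕0 = 0
Syndrome (s16...s1) = 01101 → position 13.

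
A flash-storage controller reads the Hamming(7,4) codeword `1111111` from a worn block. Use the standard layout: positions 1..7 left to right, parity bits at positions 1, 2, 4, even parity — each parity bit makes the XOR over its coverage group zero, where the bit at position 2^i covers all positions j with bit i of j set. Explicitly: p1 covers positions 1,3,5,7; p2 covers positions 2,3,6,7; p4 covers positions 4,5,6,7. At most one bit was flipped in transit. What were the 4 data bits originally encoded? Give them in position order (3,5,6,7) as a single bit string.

1111

s1: b1⊕b3⊕b5⊕b7 = 1⊕1⊕1⊕1 = 0
s2: b2⊕b3⊕b6⊕b7 = 1⊕1⊕1⊕1 = 0
s4: b4⊕b5⊕b6⊕b7 = 1⊕1⊕1⊕1 = 0
Syndrome (s4...s1) = 000 → position 0 (no error).
No correction needed.
Data bits at positions 3,5,6,7: 1111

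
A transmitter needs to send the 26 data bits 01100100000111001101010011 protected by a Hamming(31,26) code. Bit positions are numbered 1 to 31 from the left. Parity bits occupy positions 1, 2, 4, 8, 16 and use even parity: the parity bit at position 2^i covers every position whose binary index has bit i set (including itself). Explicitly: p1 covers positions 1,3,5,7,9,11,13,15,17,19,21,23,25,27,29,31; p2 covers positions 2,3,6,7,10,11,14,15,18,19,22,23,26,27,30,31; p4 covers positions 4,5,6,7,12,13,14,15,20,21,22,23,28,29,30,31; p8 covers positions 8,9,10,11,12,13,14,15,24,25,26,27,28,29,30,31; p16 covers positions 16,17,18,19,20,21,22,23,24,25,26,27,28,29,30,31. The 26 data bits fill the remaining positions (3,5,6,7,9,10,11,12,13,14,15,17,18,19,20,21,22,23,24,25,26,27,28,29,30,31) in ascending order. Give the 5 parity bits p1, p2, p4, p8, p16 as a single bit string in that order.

11011

Place data bits at non-power-of-two positions: b3=0, b5=1, b6=1, b7=0, b9=0, b10=1, b11=0, b12=0, b13=0, b14=0, b15=0, b17=1, b18=1, b19=1, b20=0, b21=0, b22=1, b23=1, b24=0, b25=1, b26=0, b27=1, b28=0, b29=0, b30=1, b31=1.
p1 = XOR of data positions {3,5,7,9,11,13,15,17,19,21,23,25,27,29,31} = 0⊕1⊕0⊕0⊕0⊕0⊕0⊕1⊕1⊕0⊕1⊕1⊕1⊕0⊕1 = 1
p2 = XOR of data positions {3,6,7,10,11,14,15,18,19,22,23,26,27,30,31} = 0⊕1⊕0⊕1⊕0⊕0⊕0⊕1⊕1⊕1⊕1⊕0⊕1⊕1⊕1 = 1
p4 = XOR of data positions {5,6,7,12,13,14,15,20,21,22,23,28,29,30,31} = 1⊕1⊕0⊕0⊕0⊕0⊕0⊕0⊕0⊕1⊕1⊕0⊕0⊕1⊕1 = 0
p8 = XOR of data positions {9,10,11,12,13,14,15,24,25,26,27,28,29,30,31} = 0⊕1⊕0⊕0⊕0⊕0⊕0⊕0⊕1⊕0⊕1⊕0⊕0⊕1⊕1 = 1
p16 = XOR of data positions {17,18,19,20,21,22,23,24,25,26,27,28,29,30,31} = 1⊕1⊕1⊕0⊕0⊕1⊕1⊕0⊕1⊕0⊕1⊕0⊕0⊕1⊕1 = 1
Parity bits p1,p2,p4,p8,p16 = 11011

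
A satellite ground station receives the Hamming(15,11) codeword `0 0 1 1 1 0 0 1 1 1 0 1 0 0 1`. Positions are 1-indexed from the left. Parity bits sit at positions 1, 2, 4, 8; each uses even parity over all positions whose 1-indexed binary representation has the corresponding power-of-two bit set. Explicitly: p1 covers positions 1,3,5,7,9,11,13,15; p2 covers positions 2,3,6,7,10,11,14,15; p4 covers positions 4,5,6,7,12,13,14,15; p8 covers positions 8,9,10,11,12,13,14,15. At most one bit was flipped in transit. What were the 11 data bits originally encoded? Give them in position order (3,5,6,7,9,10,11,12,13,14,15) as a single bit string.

s1: b1⊕b3⊕b5⊕b7⊕b9⊕b11⊕b13⊕b15 = 0⊕1⊕1⊕0⊕1⊕0⊕0⊕1 = 0
s2: b2⊕b3⊕b6⊕b7⊕b10⊕b11⊕b14⊕b15 = 0⊕1⊕0⊕0⊕1⊕0⊕0⊕1 = 1
s4: b4⊕b5⊕b6⊕b7⊕b12⊕b13⊕b14⊕b15 = 1⊕1⊕0⊕0⊕1⊕0⊕0⊕1 = 0
s8: b8⊕b9⊕b10⊕b11⊕b12⊕b13⊕b14⊕b15 = 1⊕1⊕1⊕0⊕1⊕0⊕0⊕1 = 1
Syndrome (s8...s1) = 1010 → position 10.
Flip bit 10: corrected codeword = 001110011001001
Data bits at positions 3,5,6,7,9,10,11,12,13,14,15: 11001001001

11001001001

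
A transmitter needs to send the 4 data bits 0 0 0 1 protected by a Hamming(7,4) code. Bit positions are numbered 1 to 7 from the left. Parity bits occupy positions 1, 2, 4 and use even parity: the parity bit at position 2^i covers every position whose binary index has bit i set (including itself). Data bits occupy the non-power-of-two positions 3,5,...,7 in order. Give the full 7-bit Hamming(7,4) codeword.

Place data bits at non-power-of-two positions: b3=0, b5=0, b6=0, b7=1.
p1 = XOR of data positions {3,5,7} = 0⊕0⊕1 = 1
p2 = XOR of data positions {3,6,7} = 0⊕0⊕1 = 1
p4 = XOR of data positions {5,6,7} = 0⊕0⊕1 = 1
Codeword b1..b7 = 1101001

1101001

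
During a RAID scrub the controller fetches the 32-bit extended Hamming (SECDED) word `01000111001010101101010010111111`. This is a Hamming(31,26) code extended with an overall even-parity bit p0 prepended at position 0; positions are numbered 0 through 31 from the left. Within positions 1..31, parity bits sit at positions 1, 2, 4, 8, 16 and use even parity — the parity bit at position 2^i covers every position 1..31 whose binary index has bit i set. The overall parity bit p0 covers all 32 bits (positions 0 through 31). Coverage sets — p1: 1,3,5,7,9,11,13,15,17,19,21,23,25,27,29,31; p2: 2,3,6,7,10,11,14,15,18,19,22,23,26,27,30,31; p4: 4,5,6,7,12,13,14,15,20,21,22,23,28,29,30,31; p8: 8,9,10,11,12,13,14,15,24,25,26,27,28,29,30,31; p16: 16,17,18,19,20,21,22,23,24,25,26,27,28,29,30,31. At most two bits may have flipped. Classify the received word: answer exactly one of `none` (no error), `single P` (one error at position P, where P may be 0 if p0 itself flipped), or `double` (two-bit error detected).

s1: b1⊕b3⊕b5⊕b7⊕b9⊕b11⊕b13⊕b15⊕b17⊕b19⊕b21⊕b23⊕b25⊕b27⊕b29⊕b31 = 1⊕0⊕1⊕1⊕0⊕0⊕0⊕0⊕1⊕1⊕1⊕0⊕0⊕1⊕1⊕1 = 1
s2: b2⊕b3⊕b6⊕b7⊕b10⊕b11⊕b14⊕b15⊕b18⊕b19⊕b22⊕b23⊕b26⊕b27⊕b30⊕b31 = 0⊕0⊕1⊕1⊕1⊕0⊕1⊕0⊕0⊕1⊕0⊕0⊕1⊕1⊕1⊕1 = 1
s4: b4⊕b5⊕b6⊕b7⊕b12⊕b13⊕b14⊕b15⊕b20⊕b21⊕b22⊕b23⊕b28⊕b29⊕b30⊕b31 = 0⊕1⊕1⊕1⊕1⊕0⊕1⊕0⊕0⊕1⊕0⊕0⊕1⊕1⊕1⊕1 = 0
s8: b8⊕b9⊕b10⊕b11⊕b12⊕b13⊕b14⊕b15⊕b24⊕b25⊕b26⊕b27⊕b28⊕b29⊕b30⊕b31 = 0⊕0⊕1⊕0⊕1⊕0⊕1⊕0⊕1⊕0⊕1⊕1⊕1⊕1⊕1⊕1 = 0
s16: b16⊕b17⊕b18⊕b19⊕b20⊕b21⊕b22⊕b23⊕b24⊕b25⊕b26⊕b27⊕b28⊕b29⊕b30⊕b31 = 1⊕1⊕0⊕1⊕0⊕1⊕0⊕0⊕1⊕0⊕1⊕1⊕1⊕1⊕1⊕1 = 1
Syndrome (s16...s1) = 10011 → position 19.
Overall parity (XOR of all 32 bits, including p0): 0⊕1⊕0⊕0⊕0⊕1⊕1⊕1⊕0⊕0⊕1⊕0⊕1⊕0⊕1⊕0⊕1⊕1⊕0⊕1⊕0⊕1⊕0⊕0⊕1⊕0⊕1⊕1⊕1⊕1⊕1⊕1 = 0
Overall=0, syndrome position=19 → double-bit error detected (uncorrectable).

double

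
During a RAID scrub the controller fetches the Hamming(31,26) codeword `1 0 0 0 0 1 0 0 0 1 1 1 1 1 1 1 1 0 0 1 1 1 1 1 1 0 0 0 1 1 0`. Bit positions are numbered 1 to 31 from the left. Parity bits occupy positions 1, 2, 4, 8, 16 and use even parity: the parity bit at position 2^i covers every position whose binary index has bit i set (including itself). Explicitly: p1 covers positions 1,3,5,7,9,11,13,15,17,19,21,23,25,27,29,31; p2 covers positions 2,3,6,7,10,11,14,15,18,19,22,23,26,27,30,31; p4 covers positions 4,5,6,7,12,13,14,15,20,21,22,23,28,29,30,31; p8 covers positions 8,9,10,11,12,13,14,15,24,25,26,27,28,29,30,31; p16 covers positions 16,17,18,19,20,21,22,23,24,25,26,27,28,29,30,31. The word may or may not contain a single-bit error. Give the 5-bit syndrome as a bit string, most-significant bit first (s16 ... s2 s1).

s1: b1⊕b3⊕b5⊕b7⊕b9⊕b11⊕b13⊕b15⊕b17⊕b19⊕b21⊕b23⊕b25⊕b27⊕b29⊕b31 = 1⊕0⊕0⊕0⊕0⊕1⊕1⊕1⊕1⊕0⊕1⊕1⊕1⊕0⊕1⊕0 = 1
s2: b2⊕b3⊕b6⊕b7⊕b10⊕b11⊕b14⊕b15⊕b18⊕b19⊕b22⊕b23⊕b26⊕b27⊕b30⊕b31 = 0⊕0⊕1⊕0⊕1⊕1⊕1⊕1⊕0⊕0⊕1⊕1⊕0⊕0⊕1⊕0 = 0
s4: b4⊕b5⊕b6⊕b7⊕b12⊕b13⊕b14⊕b15⊕b20⊕b21⊕b22⊕b23⊕b28⊕b29⊕b30⊕b31 = 0⊕0⊕1⊕0⊕1⊕1⊕1⊕1⊕1⊕1⊕1⊕1⊕0⊕1⊕1⊕0 = 1
s8: b8⊕b9⊕b10⊕b11⊕b12⊕b13⊕b14⊕b15⊕b24⊕b25⊕b26⊕b27⊕b28⊕b29⊕b30⊕b31 = 0⊕0⊕1⊕1⊕1⊕1⊕1⊕1⊕1⊕1⊕0⊕0⊕0⊕1⊕1⊕0 = 0
s16: b16⊕b17⊕b18⊕b19⊕b20⊕b21⊕b22⊕b23⊕b24⊕b25⊕b26⊕b27⊕b28⊕b29⊕b30⊕b31 = 1⊕1⊕0⊕0⊕1⊕1⊕1⊕1⊕1⊕1⊕0⊕0⊕0⊕1⊕1⊕0 = 0
Syndrome (s16...s1) = 00101 → position 5.

00101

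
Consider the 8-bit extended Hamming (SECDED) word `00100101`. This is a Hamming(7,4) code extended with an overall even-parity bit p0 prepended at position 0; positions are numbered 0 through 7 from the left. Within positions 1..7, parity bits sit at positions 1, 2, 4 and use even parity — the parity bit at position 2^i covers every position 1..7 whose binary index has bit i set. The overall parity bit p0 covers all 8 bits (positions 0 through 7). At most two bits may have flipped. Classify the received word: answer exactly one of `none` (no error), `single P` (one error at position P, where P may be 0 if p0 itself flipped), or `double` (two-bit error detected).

single 0

s1: b1⊕b3⊕b5⊕b7 = 0⊕0⊕1⊕1 = 0
s2: b2⊕b3⊕b6⊕b7 = 1⊕0⊕0⊕1 = 0
s4: b4⊕b5⊕b6⊕b7 = 0⊕1⊕0⊕1 = 0
Syndrome (s4...s1) = 000 → position 0 (no error).
Overall parity (XOR of all 8 bits, including p0): 0⊕0⊕1⊕0⊕0⊕1⊕0⊕1 = 1
Overall=1, syndrome position=0 → single-bit error at position 0.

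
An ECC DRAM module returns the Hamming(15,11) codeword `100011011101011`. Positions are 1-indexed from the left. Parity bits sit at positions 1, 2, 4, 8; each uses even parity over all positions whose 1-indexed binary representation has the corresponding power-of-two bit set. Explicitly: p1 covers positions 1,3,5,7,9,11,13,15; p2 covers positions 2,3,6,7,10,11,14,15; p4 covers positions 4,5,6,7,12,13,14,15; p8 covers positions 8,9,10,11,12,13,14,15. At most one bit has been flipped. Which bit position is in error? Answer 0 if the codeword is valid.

s1: b1⊕b3⊕b5⊕b7⊕b9⊕b11⊕b13⊕b15 = 1⊕0⊕1⊕0⊕1⊕0⊕0⊕1 = 0
s2: b2⊕b3⊕b6⊕b7⊕b10⊕b11⊕b14⊕b15 = 0⊕0⊕1⊕0⊕1⊕0⊕1⊕1 = 0
s4: b4⊕b5⊕b6⊕b7⊕b12⊕b13⊕b14⊕b15 = 0⊕1⊕1⊕0⊕1⊕0⊕1⊕1 = 1
s8: b8⊕b9⊕b10⊕b11⊕b12⊕b13⊕b14⊕b15 = 1⊕1⊕1⊕0⊕1⊕0⊕1⊕1 = 0
Syndrome (s8...s1) = 0100 → position 4.

4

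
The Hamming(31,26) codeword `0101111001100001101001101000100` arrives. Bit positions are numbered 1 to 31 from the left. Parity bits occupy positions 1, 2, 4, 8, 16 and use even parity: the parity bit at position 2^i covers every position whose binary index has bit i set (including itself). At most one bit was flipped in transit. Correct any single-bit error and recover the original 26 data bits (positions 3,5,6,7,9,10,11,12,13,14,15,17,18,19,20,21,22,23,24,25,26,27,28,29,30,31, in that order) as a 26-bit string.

s1: b1⊕b3⊕b5⊕b7⊕b9⊕b11⊕b13⊕b15⊕b17⊕b19⊕b21⊕b23⊕b25⊕b27⊕b29⊕b31 = 0⊕0⊕1⊕1⊕0⊕1⊕0⊕0⊕1⊕1⊕0⊕1⊕1⊕0⊕1⊕0 = 0
s2: b2⊕b3⊕b6⊕b7⊕b10⊕b11⊕b14⊕b15⊕b18⊕b19⊕b22⊕b23⊕b26⊕b27⊕b30⊕b31 = 1⊕0⊕1⊕1⊕1⊕1⊕0⊕0⊕0⊕1⊕1⊕1⊕0⊕0⊕0⊕0 = 0
s4: b4⊕b5⊕b6⊕b7⊕b12⊕b13⊕b14⊕b15⊕b20⊕b21⊕b22⊕b23⊕b28⊕b29⊕b30⊕b31 = 1⊕1⊕1⊕1⊕0⊕0⊕0⊕0⊕0⊕0⊕1⊕1⊕0⊕1⊕0⊕0 = 1
s8: b8⊕b9⊕b10⊕b11⊕b12⊕b13⊕b14⊕b15⊕b24⊕b25⊕b26⊕b27⊕b28⊕b29⊕b30⊕b31 = 0⊕0⊕1⊕1⊕0⊕0⊕0⊕0⊕0⊕1⊕0⊕0⊕0⊕1⊕0⊕0 = 0
s16: b16⊕b17⊕b18⊕b19⊕b20⊕b21⊕b22⊕b23⊕b24⊕b25⊕b26⊕b27⊕b28⊕b29⊕b30⊕b31 = 1⊕1⊕0⊕1⊕0⊕0⊕1⊕1⊕0⊕1⊕0⊕0⊕0⊕1⊕0⊕0 = 1
Syndrome (s16...s1) = 10100 → position 20.
Flip bit 20: corrected codeword = 0101111001100001101101101000100
Data bits at positions 3,5,6,7,9,10,11,12,13,14,15,17,18,19,20,21,22,23,24,25,26,27,28,29,30,31: 01110110000101101101000100

01110110000101101101000100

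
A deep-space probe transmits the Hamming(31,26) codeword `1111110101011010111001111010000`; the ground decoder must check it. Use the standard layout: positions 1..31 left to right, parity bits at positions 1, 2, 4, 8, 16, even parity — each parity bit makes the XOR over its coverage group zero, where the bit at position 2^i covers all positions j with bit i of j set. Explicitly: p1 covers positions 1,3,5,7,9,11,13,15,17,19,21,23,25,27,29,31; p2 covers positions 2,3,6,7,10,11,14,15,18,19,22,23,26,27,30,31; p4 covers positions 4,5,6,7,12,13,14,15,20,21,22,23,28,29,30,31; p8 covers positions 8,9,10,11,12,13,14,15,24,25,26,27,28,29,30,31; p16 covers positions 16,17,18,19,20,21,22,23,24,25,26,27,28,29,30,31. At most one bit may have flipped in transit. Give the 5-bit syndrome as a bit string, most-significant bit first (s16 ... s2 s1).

00000

s1: b1⊕b3⊕b5⊕b7⊕b9⊕b11⊕b13⊕b15⊕b17⊕b19⊕b21⊕b23⊕b25⊕b27⊕b29⊕b31 = 1⊕1⊕1⊕0⊕0⊕0⊕1⊕1⊕1⊕1⊕0⊕1⊕1⊕1⊕0⊕0 = 0
s2: b2⊕b3⊕b6⊕b7⊕b10⊕b11⊕b14⊕b15⊕b18⊕b19⊕b22⊕b23⊕b26⊕b27⊕b30⊕b31 = 1⊕1⊕1⊕0⊕1⊕0⊕0⊕1⊕1⊕1⊕1⊕1⊕0⊕1⊕0⊕0 = 0
s4: b4⊕b5⊕b6⊕b7⊕b12⊕b13⊕b14⊕b15⊕b20⊕b21⊕b22⊕b23⊕b28⊕b29⊕b30⊕b31 = 1⊕1⊕1⊕0⊕1⊕1⊕0⊕1⊕0⊕0⊕1⊕1⊕0⊕0⊕0⊕0 = 0
s8: b8⊕b9⊕b10⊕b11⊕b12⊕b13⊕b14⊕b15⊕b24⊕b25⊕b26⊕b27⊕b28⊕b29⊕b30⊕b31 = 1⊕0⊕1⊕0⊕1⊕1⊕0⊕1⊕1⊕1⊕0⊕1⊕0⊕0⊕0⊕0 = 0
s16: b16⊕b17⊕b18⊕b19⊕b20⊕b21⊕b22⊕b23⊕b24⊕b25⊕b26⊕b27⊕b28⊕b29⊕b30⊕b31 = 0⊕1⊕1⊕1⊕0⊕0⊕1⊕1⊕1⊕1⊕0⊕1⊕0⊕0⊕0⊕0 = 0
Syndrome (s16...s1) = 00000 → position 0 (no error).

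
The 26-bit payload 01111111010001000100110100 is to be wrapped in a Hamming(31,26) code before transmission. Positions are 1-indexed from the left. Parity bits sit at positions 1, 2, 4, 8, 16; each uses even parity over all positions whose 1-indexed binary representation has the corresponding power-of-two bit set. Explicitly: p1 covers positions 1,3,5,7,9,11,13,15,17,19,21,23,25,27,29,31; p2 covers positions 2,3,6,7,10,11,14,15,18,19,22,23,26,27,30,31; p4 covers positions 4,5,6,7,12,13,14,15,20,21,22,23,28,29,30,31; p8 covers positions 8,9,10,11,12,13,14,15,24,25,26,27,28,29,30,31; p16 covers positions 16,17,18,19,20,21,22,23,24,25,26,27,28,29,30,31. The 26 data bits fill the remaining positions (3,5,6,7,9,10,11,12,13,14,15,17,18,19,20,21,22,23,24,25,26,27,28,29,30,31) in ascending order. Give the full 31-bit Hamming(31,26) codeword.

0101111011110101001000100110100

Place data bits at non-power-of-two positions: b3=0, b5=1, b6=1, b7=1, b9=1, b10=1, b11=1, b12=1, b13=0, b14=1, b15=0, b17=0, b18=0, b19=1, b20=0, b21=0, b22=0, b23=1, b24=0, b25=0, b26=1, b27=1, b28=0, b29=1, b30=0, b31=0.
p1 = XOR of data positions {3,5,7,9,11,13,15,17,19,21,23,25,27,29,31} = 0⊕1⊕1⊕1⊕1⊕0⊕0⊕0⊕1⊕0⊕1⊕0⊕1⊕1⊕0 = 0
p2 = XOR of data positions {3,6,7,10,11,14,15,18,19,22,23,26,27,30,31} = 0⊕1⊕1⊕1⊕1⊕1⊕0⊕0⊕1⊕0⊕1⊕1⊕1⊕0⊕0 = 1
p4 = XOR of data positions {5,6,7,12,13,14,15,20,21,22,23,28,29,30,31} = 1⊕1⊕1⊕1⊕0⊕1⊕0⊕0⊕0⊕0⊕1⊕0⊕1⊕0⊕0 = 1
p8 = XOR of data positions {9,10,11,12,13,14,15,24,25,26,27,28,29,30,31} = 1⊕1⊕1⊕1⊕0⊕1⊕0⊕0⊕0⊕1⊕1⊕0⊕1⊕0⊕0 = 0
p16 = XOR of data positions {17,18,19,20,21,22,23,24,25,26,27,28,29,30,31} = 0⊕0⊕1⊕0⊕0⊕0⊕1⊕0⊕0⊕1⊕1⊕0⊕1⊕0⊕0 = 1
Codeword b1..b31 = 0101111011110101001000100110100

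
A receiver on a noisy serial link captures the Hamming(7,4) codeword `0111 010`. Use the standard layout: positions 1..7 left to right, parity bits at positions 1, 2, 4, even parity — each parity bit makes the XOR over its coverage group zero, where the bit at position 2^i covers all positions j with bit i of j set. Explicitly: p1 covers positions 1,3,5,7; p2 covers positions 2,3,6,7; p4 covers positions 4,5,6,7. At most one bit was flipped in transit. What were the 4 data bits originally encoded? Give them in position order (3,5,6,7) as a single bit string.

0010

s1: b1⊕b3⊕b5⊕b7 = 0⊕1⊕0⊕0 = 1
s2: b2⊕b3⊕b6⊕b7 = 1⊕1⊕1⊕0 = 1
s4: b4⊕b5⊕b6⊕b7 = 1⊕0⊕1⊕0 = 0
Syndrome (s4...s1) = 011 → position 3.
Flip bit 3: corrected codeword = 0101010
Data bits at positions 3,5,6,7: 0010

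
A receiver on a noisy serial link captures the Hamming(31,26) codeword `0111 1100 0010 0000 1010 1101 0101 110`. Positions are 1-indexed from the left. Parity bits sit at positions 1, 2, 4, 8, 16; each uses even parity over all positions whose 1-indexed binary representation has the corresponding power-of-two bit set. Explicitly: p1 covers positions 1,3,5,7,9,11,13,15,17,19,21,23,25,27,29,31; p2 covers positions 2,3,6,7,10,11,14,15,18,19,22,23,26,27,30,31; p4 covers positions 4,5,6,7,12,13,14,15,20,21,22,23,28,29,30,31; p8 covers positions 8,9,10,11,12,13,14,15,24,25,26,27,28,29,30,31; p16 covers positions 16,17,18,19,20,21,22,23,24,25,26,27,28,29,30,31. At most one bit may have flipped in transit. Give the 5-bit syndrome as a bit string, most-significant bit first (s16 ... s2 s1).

10001

s1: b1⊕b3⊕b5⊕b7⊕b9⊕b11⊕b13⊕b15⊕b17⊕b19⊕b21⊕b23⊕b25⊕b27⊕b29⊕b31 = 0⊕1⊕1⊕0⊕0⊕1⊕0⊕0⊕1⊕1⊕1⊕0⊕0⊕0⊕1⊕0 = 1
s2: b2⊕b3⊕b6⊕b7⊕b10⊕b11⊕b14⊕b15⊕b18⊕b19⊕b22⊕b23⊕b26⊕b27⊕b30⊕b31 = 1⊕1⊕1⊕0⊕0⊕1⊕0⊕0⊕0⊕1⊕1⊕0⊕1⊕0⊕1⊕0 = 0
s4: b4⊕b5⊕b6⊕b7⊕b12⊕b13⊕b14⊕b15⊕b20⊕b21⊕b22⊕b23⊕b28⊕b29⊕b30⊕b31 = 1⊕1⊕1⊕0⊕0⊕0⊕0⊕0⊕0⊕1⊕1⊕0⊕1⊕1⊕1⊕0 = 0
s8: b8⊕b9⊕b10⊕b11⊕b12⊕b13⊕b14⊕b15⊕b24⊕b25⊕b26⊕b27⊕b28⊕b29⊕b30⊕b31 = 0⊕0⊕0⊕1⊕0⊕0⊕0⊕0⊕1⊕0⊕1⊕0⊕1⊕1⊕1⊕0 = 0
s16: b16⊕b17⊕b18⊕b19⊕b20⊕b21⊕b22⊕b23⊕b24⊕b25⊕b26⊕b27⊕b28⊕b29⊕b30⊕b31 = 0⊕1⊕0⊕1⊕0⊕1⊕1⊕0⊕1⊕0⊕1⊕0⊕1⊕1⊕1⊕0 = 1
Syndrome (s16...s1) = 10001 → position 17.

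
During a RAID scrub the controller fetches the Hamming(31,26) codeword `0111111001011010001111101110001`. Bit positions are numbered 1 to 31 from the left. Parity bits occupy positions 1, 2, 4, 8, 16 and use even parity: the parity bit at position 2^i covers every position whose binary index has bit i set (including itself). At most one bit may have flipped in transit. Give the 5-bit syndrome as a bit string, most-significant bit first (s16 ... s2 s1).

10001

s1: b1⊕b3⊕b5⊕b7⊕b9⊕b11⊕b13⊕b15⊕b17⊕b19⊕b21⊕b23⊕b25⊕b27⊕b29⊕b31 = 0⊕1⊕1⊕1⊕0⊕0⊕1⊕1⊕0⊕1⊕1⊕1⊕1⊕1⊕0⊕1 = 1
s2: b2⊕b3⊕b6⊕b7⊕b10⊕b11⊕b14⊕b15⊕b18⊕b19⊕b22⊕b23⊕b26⊕b27⊕b30⊕b31 = 1⊕1⊕1⊕1⊕1⊕0⊕0⊕1⊕0⊕1⊕1⊕1⊕1⊕1⊕0⊕1 = 0
s4: b4⊕b5⊕b6⊕b7⊕b12⊕b13⊕b14⊕b15⊕b20⊕b21⊕b22⊕b23⊕b28⊕b29⊕b30⊕b31 = 1⊕1⊕1⊕1⊕1⊕1⊕0⊕1⊕1⊕1⊕1⊕1⊕0⊕0⊕0⊕1 = 0
s8: b8⊕b9⊕b10⊕b11⊕b12⊕b13⊕b14⊕b15⊕b24⊕b25⊕b26⊕b27⊕b28⊕b29⊕b30⊕b31 = 0⊕0⊕1⊕0⊕1⊕1⊕0⊕1⊕0⊕1⊕1⊕1⊕0⊕0⊕0⊕1 = 0
s16: b16⊕b17⊕b18⊕b19⊕b20⊕b21⊕b22⊕b23⊕b24⊕b25⊕b26⊕b27⊕b28⊕b29⊕b30⊕b31 = 0⊕0⊕0⊕1⊕1⊕1⊕1⊕1⊕0⊕1⊕1⊕1⊕0⊕0⊕0⊕1 = 1
Syndrome (s16...s1) = 10001 → position 17.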